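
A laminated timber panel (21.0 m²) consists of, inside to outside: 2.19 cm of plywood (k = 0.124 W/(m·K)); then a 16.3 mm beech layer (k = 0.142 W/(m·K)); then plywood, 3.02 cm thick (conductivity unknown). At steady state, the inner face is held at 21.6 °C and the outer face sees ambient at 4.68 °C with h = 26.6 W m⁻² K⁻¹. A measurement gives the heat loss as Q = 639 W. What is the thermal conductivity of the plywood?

k = 0.133 W/m·K

ΣR = ΔT/Q = |21.6 − 4.68|/639 = 0.02648 K/W
Known resistances:
  R_plywood = L/(kA) = 0.0219/(0.124·21.0) = 0.008410 K/W
  R_beech = L/(kA) = 0.0163/(0.142·21.0) = 0.005466 K/W
  R_conv,out = 1/(hA) = 1/(26.6·21.0) = 0.001790 K/W
R_plywood = ΣR − ΣR_known = 0.02648 − 0.01567 = 0.01081 K/W
L/(kA) = 0.01081 ⇒ k = 0.0302/(0.01081·21.0) = 0.133 W/m·K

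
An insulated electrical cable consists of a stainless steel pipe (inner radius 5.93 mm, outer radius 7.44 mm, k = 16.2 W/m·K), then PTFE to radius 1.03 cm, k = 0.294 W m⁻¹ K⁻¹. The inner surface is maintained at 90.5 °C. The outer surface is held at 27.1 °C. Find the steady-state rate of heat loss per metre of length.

Series thermal resistances, inner to outer:
  R'_stainless steel = ln(0.00744/0.00593)/(2πk) = 0.2268/(2π·16.2) = 0.002229 m·K/W
  R'_PTFE = ln(0.0103/0.00744)/(2πk) = 0.3253/(2π·0.294) = 0.1761 m·K/W
ΣR = 0.002229 + 0.1761 = 0.1783 m·K/W
Q' = ΔT/ΣR = (90.5 °C − 27.1 °C)/0.1783 = 356 W/m

Q' = 356 W/m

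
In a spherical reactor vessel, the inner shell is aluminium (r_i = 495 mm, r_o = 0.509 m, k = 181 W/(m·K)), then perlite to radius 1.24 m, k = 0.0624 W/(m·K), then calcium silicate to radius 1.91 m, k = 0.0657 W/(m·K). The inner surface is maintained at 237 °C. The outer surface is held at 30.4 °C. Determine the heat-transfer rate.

Treat each layer as a resistance in series:
  R_aluminium = (1/0.495 − 1/0.509)/(4πk) = 0.05557/(4π·181) = 2.443×10^-5 K/W
  R_perlite = (1/0.509 − 1/1.24)/(4πk) = 1.158/(4π·0.0624) = 1.477 K/W
  R_calcium silicate = (1/1.24 − 1/1.91)/(4πk) = 0.2829/(4π·0.0657) = 0.3426 K/W
ΣR = 2.443×10^-5 + 1.477 + 0.3426 = 1.820 K/W
Q = ΔT/ΣR = (237 °C − 30.4 °C)/1.820 = 114 W

Q = 114 W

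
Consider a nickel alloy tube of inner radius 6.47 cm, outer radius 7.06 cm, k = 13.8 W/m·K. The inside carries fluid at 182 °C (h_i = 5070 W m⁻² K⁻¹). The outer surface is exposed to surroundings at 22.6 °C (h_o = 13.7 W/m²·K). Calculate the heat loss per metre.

Q' = 960 W/m

Resistance network (inner→outer):
  R'_conv,in = 1/(2πr h) = 1/(2π·0.0647·5070) = 4.852×10^-4 m·K/W
  R'_nickel alloy = ln(0.0706/0.0647)/(2πk) = 0.08727/(2π·13.8) = 0.001006 m·K/W
  R'_conv,out = 1/(2πr h) = 1/(2π·0.0706·13.7) = 0.1645 m·K/W
ΣR = 4.852×10^-4 + 0.001006 + 0.1645 = 0.1660 m·K/W
Q' = ΔT/ΣR = (182 °C − 22.6 °C)/0.1660 = 960 W/m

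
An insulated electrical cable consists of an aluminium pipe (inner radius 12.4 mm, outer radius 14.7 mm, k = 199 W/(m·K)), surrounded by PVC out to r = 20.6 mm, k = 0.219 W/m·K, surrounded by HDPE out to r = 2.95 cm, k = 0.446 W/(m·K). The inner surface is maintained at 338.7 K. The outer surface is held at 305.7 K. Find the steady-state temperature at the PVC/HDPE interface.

Resistance network (inner→outer):
  R'_aluminium = ln(0.0147/0.0124)/(2πk) = 0.1702/(2π·199) = 1.361×10^-4 m·K/W
  R'_PVC = ln(0.0206/0.0147)/(2πk) = 0.3374/(2π·0.219) = 0.2452 m·K/W
  R'_HDPE = ln(0.0295/0.0206)/(2πk) = 0.3591/(2π·0.446) = 0.1281 m·K/W
ΣR = 1.361×10^-4 + 0.2452 + 0.1281 = 0.3734 m·K/W
Q' = ΔT/ΣR = (338.7 K − 305.7 K)/0.3734 = 88.38 W/m
From the inner boundary to the PVC/HDPE interface, ΣR_partial = 0.2453 m·K/W.
T_interface = T_in − Q'·ΣR_partial = 338.7 K − (88.38)(0.2453) = 317.0 K

T = 317.0 K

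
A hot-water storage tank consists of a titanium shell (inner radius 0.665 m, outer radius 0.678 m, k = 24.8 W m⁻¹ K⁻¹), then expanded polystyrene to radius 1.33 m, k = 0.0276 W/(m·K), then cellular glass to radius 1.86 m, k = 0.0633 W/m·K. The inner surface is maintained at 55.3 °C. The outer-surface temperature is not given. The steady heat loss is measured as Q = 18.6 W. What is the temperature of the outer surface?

Sum the resistances:
  R_titanium = (1/0.665 − 1/0.678)/(4πk) = 0.02883/(4π·24.8) = 9.252×10^-5 K/W
  R_expanded polystyrene = (1/0.678 − 1/1.33)/(4πk) = 0.7230/(4π·0.0276) = 2.085 K/W
  R_cellular glass = (1/1.33 − 1/1.86)/(4πk) = 0.2142/(4π·0.0633) = 0.2693 K/W
ΣR = 2.354 K/W
ΔT = Q·ΣR = 18.6 × 2.354 = 43.78 K
Heat flows outward, so T_out = T_in − ΔT = 55.3 − 43.78 = 11.5 °C

T_out = 11.5 °C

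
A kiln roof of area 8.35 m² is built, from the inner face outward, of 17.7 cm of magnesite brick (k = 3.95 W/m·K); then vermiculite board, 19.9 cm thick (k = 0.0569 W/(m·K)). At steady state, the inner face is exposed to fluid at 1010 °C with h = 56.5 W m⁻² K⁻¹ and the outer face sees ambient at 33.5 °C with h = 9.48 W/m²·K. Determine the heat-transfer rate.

Series thermal resistances, inner to outer:
  R_conv,in = 1/(hA) = 1/(56.5·8.35) = 0.002120 K/W
  R_magnesite brick = L/(kA) = 0.177/(3.95·8.35) = 0.005366 K/W
  R_vermiculite board = L/(kA) = 0.199/(0.0569·8.35) = 0.4188 K/W
  R_conv,out = 1/(hA) = 1/(9.48·8.35) = 0.01263 K/W
ΣR = 0.002120 + 0.005366 + 0.4188 + 0.01263 = 0.4389 K/W
Q = ΔT/ΣR = (1010 °C − 33.5 °C)/0.4389 = 2220 W

Q = 2.22 kW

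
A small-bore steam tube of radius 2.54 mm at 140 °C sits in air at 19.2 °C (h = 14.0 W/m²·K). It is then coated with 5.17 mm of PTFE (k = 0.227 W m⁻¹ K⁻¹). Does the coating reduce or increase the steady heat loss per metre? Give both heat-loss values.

Critical radius for a cylinder: r_cr = k/h = 0.0162 m = 1.62 cm.
Outer radius after coating: r₂ = 0.00254 + 0.00517 = 0.00771 m.
Since r₁ < r_cr and r₂ ≤ r_cr, the coating moves toward the maximum at r_cr — heat loss rises.
Bare: R = 1/(2πr₁h) = 4.476 m·K/W; Q = 120.8/4.476 = 27.0 W/m.
Coated: R = R_cond + R_conv = 2.253 m·K/W; Q = 120.8/2.253 = 53.6 W/m.

increases: 27.0 → 53.6 W/m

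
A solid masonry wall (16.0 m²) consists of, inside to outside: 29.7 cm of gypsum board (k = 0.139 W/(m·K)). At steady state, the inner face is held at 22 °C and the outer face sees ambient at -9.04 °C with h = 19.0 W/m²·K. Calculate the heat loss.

Q = 227 W

Series thermal resistances, inner to outer:
  R_gypsum board = L/(kA) = 0.297/(0.139·16.0) = 0.1335 K/W
  R_conv,out = 1/(hA) = 1/(19.0·16.0) = 0.003289 K/W
ΣR = 0.1335 + 0.003289 = 0.1368 K/W
Q = ΔT/ΣR = (22 °C − -9.04 °C)/0.1368 = 227 W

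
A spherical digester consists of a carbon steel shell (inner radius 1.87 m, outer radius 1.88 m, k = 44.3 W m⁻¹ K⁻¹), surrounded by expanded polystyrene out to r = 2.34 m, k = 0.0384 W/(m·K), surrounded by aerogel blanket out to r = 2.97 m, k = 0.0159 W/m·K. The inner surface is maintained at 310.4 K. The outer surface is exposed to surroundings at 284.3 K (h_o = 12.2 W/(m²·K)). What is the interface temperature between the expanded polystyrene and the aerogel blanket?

T = 302.0 K

Treat each layer as a resistance in series:
  R_carbon steel = (1/1.87 − 1/1.88)/(4πk) = 0.002844/(4π·44.3) = 5.110×10^-6 K/W
  R_expanded polystyrene = (1/1.88 − 1/2.34)/(4πk) = 0.1046/(4π·0.0384) = 0.2167 K/W
  R_aerogel blanket = (1/2.34 − 1/2.97)/(4πk) = 0.09065/(4π·0.0159) = 0.4537 K/W
  R_conv,out = 1/(4πr²h) = 1/(4π·2.97²·12.2) = 7.395×10^-4 K/W
ΣR = 5.110×10^-6 + 0.2167 + 0.4537 + 7.395×10^-4 = 0.6711 K/W
Q = ΔT/ΣR = (310.4 K − 284.3 K)/0.6711 = 38.89 W
From the inner boundary to the expanded polystyrene/aerogel blanket interface, ΣR_partial = 0.2167 K/W.
T_interface = T_in − Q·ΣR_partial = 310.4 K − (38.89)(0.2167) = 302.0 K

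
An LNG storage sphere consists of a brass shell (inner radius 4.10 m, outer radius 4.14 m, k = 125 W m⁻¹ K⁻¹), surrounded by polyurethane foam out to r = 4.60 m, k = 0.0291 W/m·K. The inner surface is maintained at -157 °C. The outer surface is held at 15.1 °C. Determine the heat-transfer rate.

Series thermal resistances, inner to outer:
  R_brass = (1/4.10 − 1/4.14)/(4πk) = 0.002357/(4π·125) = 1.500×10^-6 K/W
  R_polyurethane foam = (1/4.14 − 1/4.60)/(4πk) = 0.02415/(4π·0.0291) = 0.06605 K/W
ΣR = 1.500×10^-6 + 0.06605 = 0.06605 K/W
Q = ΔT/ΣR = (-157 °C − 15.1 °C)/0.06605 = -2610 W
(Negative Q ⇒ heat flows inward; heat gain = 2610 W.)

Q = 2.61 kW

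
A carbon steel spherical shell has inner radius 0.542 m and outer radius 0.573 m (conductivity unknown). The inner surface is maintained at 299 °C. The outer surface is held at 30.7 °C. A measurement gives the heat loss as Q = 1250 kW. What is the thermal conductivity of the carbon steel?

ΣR = ΔT/Q = |299 − 30.7|/1.25×10^6 = 2.146×10^-4 K/W
(1/r₁−1/r₂)/(4πk) = 2.146×10^-4 ⇒ k = 0.09982/(4π·2.146×10^-4) = 37.0 W/m·K

k = 37.0 W/m·K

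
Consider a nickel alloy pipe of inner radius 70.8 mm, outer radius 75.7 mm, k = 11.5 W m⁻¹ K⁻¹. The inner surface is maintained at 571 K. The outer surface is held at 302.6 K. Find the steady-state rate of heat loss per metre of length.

Q' = 2.90×10^5 W/m

Q' = 2πk·ΔT/ln(r₂/r₁) = 2π × 11.5 × 268.4 / ln(0.0757/0.0708) = 2.90×10^5 W/m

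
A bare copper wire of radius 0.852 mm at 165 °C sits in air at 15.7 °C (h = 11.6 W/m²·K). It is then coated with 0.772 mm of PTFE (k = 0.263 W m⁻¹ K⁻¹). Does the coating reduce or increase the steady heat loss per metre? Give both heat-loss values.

increases: 9.27 → 16.9 W/m

Critical radius for a cylinder: r_cr = k/h = 0.0227 m = 2.27 cm.
Outer radius after coating: r₂ = 8.52×10^-4 + 7.72×10^-4 = 0.001624 m.
Since r₁ < r_cr and r₂ ≤ r_cr, the coating moves toward the maximum at r_cr — heat loss rises.
Bare: R = 1/(2πr₁h) = 16.10 m·K/W; Q = 149.3/16.10 = 9.27 W/m.
Coated: R = R_cond + R_conv = 8.839 m·K/W; Q = 149.3/8.839 = 16.9 W/m.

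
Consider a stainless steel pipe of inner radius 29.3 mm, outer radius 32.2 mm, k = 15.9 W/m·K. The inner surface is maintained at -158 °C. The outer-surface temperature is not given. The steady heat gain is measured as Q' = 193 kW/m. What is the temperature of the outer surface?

T_out = 24.3 °C

Sum the resistances:
  R'_stainless steel = ln(0.0322/0.0293)/(2πk) = 0.09438/(2π·15.9) = 9.447×10^-4 m·K/W
ΣR = 9.447×10^-4 m·K/W
ΔT = Q'·ΣR = 1.93×10^5 × 9.447×10^-4 = 182.3 K
Heat flows inward, so T_out = T_in + ΔT = -158 + 182.3 = 24.3 °C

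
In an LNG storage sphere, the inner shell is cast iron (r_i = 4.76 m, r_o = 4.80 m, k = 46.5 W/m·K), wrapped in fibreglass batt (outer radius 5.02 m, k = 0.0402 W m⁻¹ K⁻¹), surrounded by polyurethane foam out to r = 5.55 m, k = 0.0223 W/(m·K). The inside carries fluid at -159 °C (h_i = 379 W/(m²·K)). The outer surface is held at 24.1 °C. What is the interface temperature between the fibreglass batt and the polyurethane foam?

T = -120 °C

Treat each layer as a resistance in series:
  R_conv,in = 1/(4πr²h) = 1/(4π·4.76²·379) = 9.267×10^-6 K/W
  R_cast iron = (1/4.76 − 1/4.80)/(4πk) = 0.001751/(4π·46.5) = 2.996×10^-6 K/W
  R_fibreglass batt = (1/4.80 − 1/5.02)/(4πk) = 0.009130/(4π·0.0402) = 0.01807 K/W
  R_polyurethane foam = (1/5.02 − 1/5.55)/(4πk) = 0.01902/(4π·0.0223) = 0.06788 K/W
ΣR = 9.267×10^-6 + 2.996×10^-6 + 0.01807 + 0.06788 = 0.08596 K/W
Q = ΔT/ΣR = (-159 °C − 24.1 °C)/0.08596 = -2130 W
From the inner boundary to the fibreglass batt/polyurethane foam interface, ΣR_partial = 0.01808 K/W.
T_interface = T_in − Q·ΣR_partial = -159 °C − (-2130)(0.01808) = -120 °C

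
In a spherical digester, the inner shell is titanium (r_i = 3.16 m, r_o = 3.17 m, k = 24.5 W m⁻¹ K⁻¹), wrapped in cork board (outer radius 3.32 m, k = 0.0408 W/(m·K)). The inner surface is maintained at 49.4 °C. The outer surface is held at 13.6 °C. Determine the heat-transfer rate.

Q = 1290 W

Resistance network (inner→outer):
  R_titanium = (1/3.16 − 1/3.17)/(4πk) = 9.983×10^-4/(4π·24.5) = 3.242×10^-6 K/W
  R_cork board = (1/3.17 − 1/3.32)/(4πk) = 0.01425/(4π·0.0408) = 0.02780 K/W
ΣR = 3.242×10^-6 + 0.02780 = 0.02780 K/W
Q = ΔT/ΣR = (49.4 °C − 13.6 °C)/0.02780 = 1290 W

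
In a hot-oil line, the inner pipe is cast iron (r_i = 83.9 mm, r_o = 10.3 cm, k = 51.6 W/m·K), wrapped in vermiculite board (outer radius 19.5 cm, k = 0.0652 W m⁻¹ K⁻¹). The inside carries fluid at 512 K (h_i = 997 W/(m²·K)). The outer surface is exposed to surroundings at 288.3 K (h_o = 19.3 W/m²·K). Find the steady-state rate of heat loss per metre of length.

Resistance network (inner→outer):
  R'_conv,in = 1/(2πr h) = 1/(2π·0.0839·997) = 0.001903 m·K/W
  R'_cast iron = ln(0.103/0.0839)/(2πk) = 0.2051/(2π·51.6) = 6.326×10^-4 m·K/W
  R'_vermiculite board = ln(0.195/0.103)/(2πk) = 0.6383/(2π·0.0652) = 1.558 m·K/W
  R'_conv,out = 1/(2πr h) = 1/(2π·0.195·19.3) = 0.04229 m·K/W
ΣR = 0.001903 + 6.326×10^-4 + 1.558 + 0.04229 = 1.603 m·K/W
Q' = ΔT/ΣR = (512 K − 288.3 K)/1.603 = 140 W/m

Q' = 140 W/m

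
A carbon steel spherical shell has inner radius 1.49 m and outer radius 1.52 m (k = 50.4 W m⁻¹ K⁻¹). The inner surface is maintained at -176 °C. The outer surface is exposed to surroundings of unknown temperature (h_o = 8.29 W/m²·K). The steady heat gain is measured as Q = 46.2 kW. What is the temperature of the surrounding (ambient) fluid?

T_out = 16.9 °C

Series resistances:
  R_carbon steel = (1/1.49 − 1/1.52)/(4πk) = 0.01325/(4π·50.4) = 2.091×10^-5 K/W
  R_conv,out = 1/(4πr²h) = 1/(4π·1.52²·8.29) = 0.004155 K/W
ΣR = 0.004176 K/W
ΔT = Q·ΣR = 46200 × 0.004176 = 192.9 K
Heat flows inward, so T_out = T_in + ΔT = -176 + 192.9 = 16.9 °C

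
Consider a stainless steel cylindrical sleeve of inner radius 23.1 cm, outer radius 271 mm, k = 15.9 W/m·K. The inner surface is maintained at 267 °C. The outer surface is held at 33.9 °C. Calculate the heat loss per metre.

Q' = 146 kW/m

Q' = 2πk·ΔT/ln(r₂/r₁) = 2π × 15.9 × 233.1 / ln(0.271/0.231) = 1.46×10^5 W/m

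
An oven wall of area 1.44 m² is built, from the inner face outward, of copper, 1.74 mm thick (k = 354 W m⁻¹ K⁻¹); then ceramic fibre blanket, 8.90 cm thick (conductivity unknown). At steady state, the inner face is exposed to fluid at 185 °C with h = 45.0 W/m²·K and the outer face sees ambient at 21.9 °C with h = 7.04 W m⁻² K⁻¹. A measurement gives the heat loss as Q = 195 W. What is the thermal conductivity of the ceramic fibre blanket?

k = 0.0856 W/m·K

ΣR = ΔT/Q = |185 − 21.9|/195 = 0.8364 K/W
Known resistances:
  R_conv,in = 1/(hA) = 1/(45.0·1.44) = 0.01543 K/W
  R_copper = L/(kA) = 0.00174/(354·1.44) = 3.413×10^-6 K/W
  R_conv,out = 1/(hA) = 1/(7.04·1.44) = 0.09864 K/W
R_ceramic fibre blanket = ΣR − ΣR_known = 0.8364 − 0.1141 = 0.7223 K/W
L/(kA) = 0.7223 ⇒ k = 0.0890/(0.7223·1.44) = 0.0856 W/m·K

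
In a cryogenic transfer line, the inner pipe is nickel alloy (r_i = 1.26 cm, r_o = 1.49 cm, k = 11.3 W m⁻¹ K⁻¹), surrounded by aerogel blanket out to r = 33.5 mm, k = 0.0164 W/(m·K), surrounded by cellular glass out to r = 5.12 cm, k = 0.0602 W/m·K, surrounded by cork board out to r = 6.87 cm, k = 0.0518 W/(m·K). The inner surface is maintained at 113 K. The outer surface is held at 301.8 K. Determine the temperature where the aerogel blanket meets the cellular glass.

T = 263.1 K

Treat each layer as a resistance in series:
  R'_nickel alloy = ln(0.0149/0.0126)/(2πk) = 0.1677/(2π·11.3) = 0.002361 m·K/W
  R'_aerogel blanket = ln(0.0335/0.0149)/(2πk) = 0.8102/(2π·0.0164) = 7.862 m·K/W
  R'_cellular glass = ln(0.0512/0.0335)/(2πk) = 0.4242/(2π·0.0602) = 1.121 m·K/W
  R'_cork board = ln(0.0687/0.0512)/(2πk) = 0.2940/(2π·0.0518) = 0.9033 m·K/W
ΣR = 0.002361 + 7.862 + 1.121 + 0.9033 = 9.889 m·K/W
Q' = ΔT/ΣR = (113 K − 301.8 K)/9.889 = -19.09 W/m
From the inner boundary to the aerogel blanket/cellular glass interface, ΣR_partial = 7.864 m·K/W.
T_interface = T_in − Q'·ΣR_partial = 113 K − (-19.09)(7.864) = 263.1 K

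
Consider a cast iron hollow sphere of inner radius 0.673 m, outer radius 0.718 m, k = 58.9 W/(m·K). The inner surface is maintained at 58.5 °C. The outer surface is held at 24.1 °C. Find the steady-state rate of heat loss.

Q = 4πk·ΔT/(1/r₁ − 1/r₂) = 4π × 58.9 × 34.4 / (1/0.673 − 1/0.718) = 2.73×10^5 W

Q = 2.73×10^5 W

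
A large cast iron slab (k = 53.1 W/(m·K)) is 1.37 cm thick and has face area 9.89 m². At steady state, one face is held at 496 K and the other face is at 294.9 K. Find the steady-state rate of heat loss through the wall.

Q = 7.71×10^6 W

Q = kA·ΔT/L = 53.1 × 9.89 × |496 K − 294.9 K| / 0.0137 = 7.71×10^6 W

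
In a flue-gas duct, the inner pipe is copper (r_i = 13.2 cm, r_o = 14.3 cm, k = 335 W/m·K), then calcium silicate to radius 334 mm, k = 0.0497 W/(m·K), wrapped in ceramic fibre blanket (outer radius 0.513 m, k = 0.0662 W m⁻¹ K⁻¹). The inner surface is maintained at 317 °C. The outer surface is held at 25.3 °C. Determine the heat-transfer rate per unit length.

Series thermal resistances, inner to outer:
  R'_copper = ln(0.143/0.132)/(2πk) = 0.08004/(2π·335) = 3.803×10^-5 m·K/W
  R'_calcium silicate = ln(0.334/0.143)/(2πk) = 0.8483/(2π·0.0497) = 2.717 m·K/W
  R'_ceramic fibre blanket = ln(0.513/0.334)/(2πk) = 0.4291/(2π·0.0662) = 1.032 m·K/W
ΣR = 3.803×10^-5 + 2.717 + 1.032 = 3.749 m·K/W
Q' = ΔT/ΣR = (317 °C − 25.3 °C)/3.749 = 77.8 W/m

Q' = 77.8 W/m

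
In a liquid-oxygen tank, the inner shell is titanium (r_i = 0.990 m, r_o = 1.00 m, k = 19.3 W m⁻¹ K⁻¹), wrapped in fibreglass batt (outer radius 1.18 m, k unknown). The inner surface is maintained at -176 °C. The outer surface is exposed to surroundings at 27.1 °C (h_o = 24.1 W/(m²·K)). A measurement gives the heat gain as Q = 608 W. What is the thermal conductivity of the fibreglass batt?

k = 0.0366 W/m·K

ΣR = ΔT/Q = |-176 − 27.1|/608 = 0.3340 K/W
Known resistances:
  R_titanium = (1/0.990 − 1/1.00)/(4πk) = 0.01010/(4π·19.3) = 4.165×10^-5 K/W
  R_conv,out = 1/(4πr²h) = 1/(4π·1.18²·24.1) = 0.002371 K/W
R_fibreglass batt = ΣR − ΣR_known = 0.3340 − 0.002413 = 0.3316 K/W
(1/r₁−1/r₂)/(4πk) = 0.3316 ⇒ k = 0.1525/(4π·0.3316) = 0.0366 W/m·K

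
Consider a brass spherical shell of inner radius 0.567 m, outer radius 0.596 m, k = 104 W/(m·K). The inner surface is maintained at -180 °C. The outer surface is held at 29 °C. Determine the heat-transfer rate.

Q = 4πk·ΔT/(1/r₁ − 1/r₂) = 4π × 104 × 209 / (1/0.567 − 1/0.596) = 3.18×10^6 W

Q = 3.18×10^6 W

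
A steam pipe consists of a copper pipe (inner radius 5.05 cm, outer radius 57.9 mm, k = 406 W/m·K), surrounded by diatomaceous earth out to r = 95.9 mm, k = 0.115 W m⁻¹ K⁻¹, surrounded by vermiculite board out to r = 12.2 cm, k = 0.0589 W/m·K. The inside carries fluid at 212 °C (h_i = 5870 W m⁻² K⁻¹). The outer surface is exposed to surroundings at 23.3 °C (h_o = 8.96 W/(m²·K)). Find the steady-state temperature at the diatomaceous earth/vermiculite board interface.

T = 124 °C

Treat each layer as a resistance in series:
  R'_conv,in = 1/(2πr h) = 1/(2π·0.0505·5870) = 5.369×10^-4 m·K/W
  R'_copper = ln(0.0579/0.0505)/(2πk) = 0.1367/(2π·406) = 5.360×10^-5 m·K/W
  R'_diatomaceous earth = ln(0.0959/0.0579)/(2πk) = 0.5046/(2π·0.115) = 0.6983 m·K/W
  R'_vermiculite board = ln(0.122/0.0959)/(2πk) = 0.2407/(2π·0.0589) = 0.6504 m·K/W
  R'_conv,out = 1/(2πr h) = 1/(2π·0.122·8.96) = 0.1456 m·K/W
ΣR = 5.369×10^-4 + 5.360×10^-5 + 0.6983 + 0.6504 + 0.1456 = 1.495 m·K/W
Q' = ΔT/ΣR = (212 °C − 23.3 °C)/1.495 = 126.2 W/m
From the inner boundary to the diatomaceous earth/vermiculite board interface, ΣR_partial = 0.6989 m·K/W.
T_interface = T_in − Q'·ΣR_partial = 212 °C − (126.2)(0.6989) = 124 °C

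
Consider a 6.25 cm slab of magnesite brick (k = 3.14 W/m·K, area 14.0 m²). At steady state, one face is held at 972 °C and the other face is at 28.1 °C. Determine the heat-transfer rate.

Q = kA·ΔT/L = 3.14 × 14.0 × |972 °C − 28.1 °C| / 0.0625 = 6.64×10^5 W

Q = 664 kW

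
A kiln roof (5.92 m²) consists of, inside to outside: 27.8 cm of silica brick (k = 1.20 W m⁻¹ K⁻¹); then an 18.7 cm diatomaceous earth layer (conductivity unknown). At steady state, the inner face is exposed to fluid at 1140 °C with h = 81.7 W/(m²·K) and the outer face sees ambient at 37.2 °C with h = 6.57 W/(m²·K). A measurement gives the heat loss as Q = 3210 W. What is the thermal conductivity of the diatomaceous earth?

ΣR = ΔT/Q = |1140 − 37.2|/3210 = 0.3436 K/W
Known resistances:
  R_conv,in = 1/(hA) = 1/(81.7·5.92) = 0.002068 K/W
  R_silica brick = L/(kA) = 0.278/(1.20·5.92) = 0.03913 K/W
  R_conv,out = 1/(hA) = 1/(6.57·5.92) = 0.02571 K/W
R_diatomaceous earth = ΣR − ΣR_known = 0.3436 − 0.06691 = 0.2767 K/W
L/(kA) = 0.2767 ⇒ k = 0.187/(0.2767·5.92) = 0.114 W/m·K

k = 0.114 W/m·K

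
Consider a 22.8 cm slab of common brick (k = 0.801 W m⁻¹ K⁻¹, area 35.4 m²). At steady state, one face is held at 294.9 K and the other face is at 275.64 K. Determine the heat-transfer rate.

Q = kA·ΔT/L = 0.801 × 35.4 × |294.9 K − 275.64 K| / 0.228 = 2400 W

Q = 2.40 kW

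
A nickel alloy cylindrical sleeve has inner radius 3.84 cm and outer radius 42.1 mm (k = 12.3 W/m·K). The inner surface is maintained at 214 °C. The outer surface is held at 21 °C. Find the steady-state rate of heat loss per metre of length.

Q' = 2πk·ΔT/ln(r₂/r₁) = 2π × 12.3 × 193 / ln(0.0421/0.0384) = 1.62×10^5 W/m

Q' = 162 kW/m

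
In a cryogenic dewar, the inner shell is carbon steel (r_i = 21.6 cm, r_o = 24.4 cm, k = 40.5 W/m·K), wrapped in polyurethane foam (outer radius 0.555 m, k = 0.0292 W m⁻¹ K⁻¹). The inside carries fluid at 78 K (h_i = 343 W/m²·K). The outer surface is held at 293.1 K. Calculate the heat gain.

Series thermal resistances, inner to outer:
  R_conv,in = 1/(4πr²h) = 1/(4π·0.216²·343) = 0.004973 K/W
  R_carbon steel = (1/0.216 − 1/0.244)/(4πk) = 0.5313/(4π·40.5) = 0.001044 K/W
  R_polyurethane foam = (1/0.244 − 1/0.555)/(4πk) = 2.297/(4π·0.0292) = 6.259 K/W
ΣR = 0.004973 + 0.001044 + 6.259 = 6.265 K/W
Q = ΔT/ΣR = (78 K − 293.1 K)/6.265 = -34.3 W
(Negative Q ⇒ heat flows inward; heat gain = 34.3 W.)

Q = 34.3 W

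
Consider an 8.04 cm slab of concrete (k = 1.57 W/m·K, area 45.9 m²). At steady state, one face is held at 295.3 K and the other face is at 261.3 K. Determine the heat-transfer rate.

Q = 30.5 kW

Q = kA·ΔT/L = 1.57 × 45.9 × |295.3 K − 261.3 K| / 0.0804 = 30500 W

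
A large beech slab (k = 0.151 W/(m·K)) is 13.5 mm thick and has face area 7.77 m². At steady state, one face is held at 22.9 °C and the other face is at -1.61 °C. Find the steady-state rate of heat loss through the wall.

Q = 2.13 kW

Q = kA·ΔT/L = 0.151 × 7.77 × |22.9 °C − -1.61 °C| / 0.0135 = 2130 W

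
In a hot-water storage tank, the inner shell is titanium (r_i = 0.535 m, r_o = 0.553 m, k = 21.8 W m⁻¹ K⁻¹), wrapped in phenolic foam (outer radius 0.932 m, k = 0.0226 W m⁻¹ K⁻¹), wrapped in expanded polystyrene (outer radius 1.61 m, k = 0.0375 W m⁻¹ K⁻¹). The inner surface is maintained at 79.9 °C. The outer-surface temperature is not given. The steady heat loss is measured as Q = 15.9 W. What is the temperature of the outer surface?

Series resistances:
  R_titanium = (1/0.535 − 1/0.553)/(4πk) = 0.06084/(4π·21.8) = 2.221×10^-4 K/W
  R_phenolic foam = (1/0.553 − 1/0.932)/(4πk) = 0.7354/(4π·0.0226) = 2.589 K/W
  R_expanded polystyrene = (1/0.932 − 1/1.61)/(4πk) = 0.4518/(4π·0.0375) = 0.9588 K/W
ΣR = 3.548 K/W
ΔT = Q·ΣR = 15.9 × 3.548 = 56.41 K
Heat flows outward, so T_out = T_in − ΔT = 79.9 − 56.41 = 23.5 °C

T_out = 23.5 °C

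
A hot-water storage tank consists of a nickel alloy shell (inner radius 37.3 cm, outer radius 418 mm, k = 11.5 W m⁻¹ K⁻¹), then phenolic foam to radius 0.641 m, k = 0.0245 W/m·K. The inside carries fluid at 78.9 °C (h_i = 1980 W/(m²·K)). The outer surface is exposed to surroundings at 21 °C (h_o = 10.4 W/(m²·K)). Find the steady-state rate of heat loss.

Q = 21.3 W

Series thermal resistances, inner to outer:
  R_conv,in = 1/(4πr²h) = 1/(4π·0.373²·1980) = 2.889×10^-4 K/W
  R_nickel alloy = (1/0.373 − 1/0.418)/(4πk) = 0.2886/(4π·11.5) = 0.001997 K/W
  R_phenolic foam = (1/0.418 − 1/0.641)/(4πk) = 0.8323/(4π·0.0245) = 2.703 K/W
  R_conv,out = 1/(4πr²h) = 1/(4π·0.641²·10.4) = 0.01862 K/W
ΣR = 2.889×10^-4 + 0.001997 + 2.703 + 0.01862 = 2.724 K/W
Q = ΔT/ΣR = (78.9 °C − 21 °C)/2.724 = 21.3 W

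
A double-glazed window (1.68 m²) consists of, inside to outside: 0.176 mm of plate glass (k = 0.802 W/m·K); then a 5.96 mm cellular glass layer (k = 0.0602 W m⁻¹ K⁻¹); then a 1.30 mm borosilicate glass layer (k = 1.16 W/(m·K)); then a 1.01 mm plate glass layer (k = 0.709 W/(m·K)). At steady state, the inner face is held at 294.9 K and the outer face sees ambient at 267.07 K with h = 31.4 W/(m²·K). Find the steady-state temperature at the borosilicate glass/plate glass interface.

Resistance network (inner→outer):
  R_plate glass = L/(kA) = 1.76×10^-4/(0.802·1.68) = 1.306×10^-4 K/W
  R_cellular glass = L/(kA) = 0.00596/(0.0602·1.68) = 0.05893 K/W
  R_borosilicate glass = L/(kA) = 0.00130/(1.16·1.68) = 6.671×10^-4 K/W
  R_plate glass = L/(kA) = 0.00101/(0.709·1.68) = 8.479×10^-4 K/W
  R_conv,out = 1/(hA) = 1/(31.4·1.68) = 0.01896 K/W
ΣR = 1.306×10^-4 + 0.05893 + 6.671×10^-4 + 8.479×10^-4 + 0.01896 = 0.07954 K/W
Q = ΔT/ΣR = (294.9 K − 267.07 K)/0.07954 = 349.9 W
From the inner boundary to the borosilicate glass/plate glass interface, ΣR_partial = 0.05973 K/W.
T_interface = T_in − Q·ΣR_partial = 294.9 K − (349.9)(0.05973) = 274.00 K

T = 274.00 K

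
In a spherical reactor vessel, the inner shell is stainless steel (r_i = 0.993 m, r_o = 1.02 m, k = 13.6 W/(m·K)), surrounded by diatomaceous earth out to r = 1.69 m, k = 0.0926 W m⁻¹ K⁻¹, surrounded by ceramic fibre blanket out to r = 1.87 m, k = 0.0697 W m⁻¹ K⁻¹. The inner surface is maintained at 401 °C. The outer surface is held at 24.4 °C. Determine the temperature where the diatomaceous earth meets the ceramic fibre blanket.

Series thermal resistances, inner to outer:
  R_stainless steel = (1/0.993 − 1/1.02)/(4πk) = 0.02666/(4π·13.6) = 1.560×10^-4 K/W
  R_diatomaceous earth = (1/1.02 − 1/1.69)/(4πk) = 0.3887/(4π·0.0926) = 0.3340 K/W
  R_ceramic fibre blanket = (1/1.69 − 1/1.87)/(4πk) = 0.05696/(4π·0.0697) = 0.06503 K/W
ΣR = 1.560×10^-4 + 0.3340 + 0.06503 = 0.3992 K/W
Q = ΔT/ΣR = (401 °C − 24.4 °C)/0.3992 = 943.4 W
From the inner boundary to the diatomaceous earth/ceramic fibre blanket interface, ΣR_partial = 0.3342 K/W.
T_interface = T_in − Q·ΣR_partial = 401 °C − (943.4)(0.3342) = 85.7 °C

T = 85.7 °C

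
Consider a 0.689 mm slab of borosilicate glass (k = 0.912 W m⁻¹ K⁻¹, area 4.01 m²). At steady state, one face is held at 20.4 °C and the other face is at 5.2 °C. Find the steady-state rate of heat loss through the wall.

Q = 80.7 kW

Q = kA·ΔT/L = 0.912 × 4.01 × |20.4 °C − 5.2 °C| / 6.89×10^-4 = 80700 W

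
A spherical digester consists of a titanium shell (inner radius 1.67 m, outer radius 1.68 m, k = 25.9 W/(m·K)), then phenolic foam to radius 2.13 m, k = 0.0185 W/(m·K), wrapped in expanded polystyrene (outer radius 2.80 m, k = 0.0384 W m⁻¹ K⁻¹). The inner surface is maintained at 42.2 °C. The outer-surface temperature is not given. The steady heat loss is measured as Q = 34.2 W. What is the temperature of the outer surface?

Sum the resistances:
  R_titanium = (1/1.67 − 1/1.68)/(4πk) = 0.003564/(4π·25.9) = 1.095×10^-5 K/W
  R_phenolic foam = (1/1.68 − 1/2.13)/(4πk) = 0.1258/(4π·0.0185) = 0.5409 K/W
  R_expanded polystyrene = (1/2.13 − 1/2.80)/(4πk) = 0.1123/(4π·0.0384) = 0.2328 K/W
ΣR = 0.7737 K/W
ΔT = Q·ΣR = 34.2 × 0.7737 = 26.46 K
Heat flows outward, so T_out = T_in − ΔT = 42.2 − 26.46 = 15.7 °C

T_out = 15.7 °C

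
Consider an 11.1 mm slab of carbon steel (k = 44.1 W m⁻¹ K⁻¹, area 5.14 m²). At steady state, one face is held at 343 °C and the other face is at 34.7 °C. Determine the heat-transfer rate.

Q = 6.30×10^6 W

Q = kA·ΔT/L = 44.1 × 5.14 × |343 °C − 34.7 °C| / 0.0111 = 6.30×10^6 W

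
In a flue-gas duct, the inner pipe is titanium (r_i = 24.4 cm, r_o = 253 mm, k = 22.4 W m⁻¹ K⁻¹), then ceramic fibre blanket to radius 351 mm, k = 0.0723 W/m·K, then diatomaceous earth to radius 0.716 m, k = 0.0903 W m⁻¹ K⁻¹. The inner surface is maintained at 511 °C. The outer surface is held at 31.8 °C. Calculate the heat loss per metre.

Q' = 242 W/m

Series thermal resistances, inner to outer:
  R'_titanium = ln(0.253/0.244)/(2πk) = 0.03622/(2π·22.4) = 2.574×10^-4 m·K/W
  R'_ceramic fibre blanket = ln(0.351/0.253)/(2πk) = 0.3274/(2π·0.0723) = 0.7207 m·K/W
  R'_diatomaceous earth = ln(0.716/0.351)/(2πk) = 0.7129/(2π·0.0903) = 1.256 m·K/W
ΣR = 2.574×10^-4 + 0.7207 + 1.256 = 1.977 m·K/W
Q' = ΔT/ΣR = (511 °C − 31.8 °C)/1.977 = 242 W/m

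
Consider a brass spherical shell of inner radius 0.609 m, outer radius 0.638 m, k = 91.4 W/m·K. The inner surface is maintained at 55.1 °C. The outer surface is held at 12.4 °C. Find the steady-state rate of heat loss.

Q = 657 kW

Q = 4πk·ΔT/(1/r₁ − 1/r₂) = 4π × 91.4 × 42.7 / (1/0.609 − 1/0.638) = 6.57×10^5 W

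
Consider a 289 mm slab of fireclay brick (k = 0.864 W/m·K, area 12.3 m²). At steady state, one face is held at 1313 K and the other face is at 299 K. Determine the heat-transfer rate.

Q = kA·ΔT/L = 0.864 × 12.3 × |1313 K − 299 K| / 0.289 = 37300 W

Q = 37300 W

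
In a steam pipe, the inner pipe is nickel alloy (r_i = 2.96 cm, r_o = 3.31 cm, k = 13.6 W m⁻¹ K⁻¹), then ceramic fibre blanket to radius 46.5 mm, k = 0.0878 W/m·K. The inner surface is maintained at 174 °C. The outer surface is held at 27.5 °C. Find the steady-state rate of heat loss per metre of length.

Q' = 237 W/m

Treat each layer as a resistance in series:
  R'_nickel alloy = ln(0.0331/0.0296)/(2πk) = 0.1118/(2π·13.6) = 0.001308 m·K/W
  R'_ceramic fibre blanket = ln(0.0465/0.0331)/(2πk) = 0.3399/(2π·0.0878) = 0.6162 m·K/W
ΣR = 0.001308 + 0.6162 = 0.6175 m·K/W
Q' = ΔT/ΣR = (174 °C − 27.5 °C)/0.6175 = 237 W/m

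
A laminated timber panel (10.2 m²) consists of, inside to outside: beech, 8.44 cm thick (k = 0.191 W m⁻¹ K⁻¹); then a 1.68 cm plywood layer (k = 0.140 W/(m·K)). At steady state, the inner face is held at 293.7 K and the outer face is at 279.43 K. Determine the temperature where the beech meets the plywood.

T = 282.48 K

Series thermal resistances, inner to outer:
  R_beech = L/(kA) = 0.0844/(0.191·10.2) = 0.04332 K/W
  R_plywood = L/(kA) = 0.0168/(0.140·10.2) = 0.01176 K/W
ΣR = 0.04332 + 0.01176 = 0.05508 K/W
Q = ΔT/ΣR = (293.7 K − 279.43 K)/0.05508 = 259.1 W
From the inner boundary to the beech/plywood interface, ΣR_partial = 0.04332 K/W.
T_interface = T_in − Q·ΣR_partial = 293.7 K − (259.1)(0.04332) = 282.48 K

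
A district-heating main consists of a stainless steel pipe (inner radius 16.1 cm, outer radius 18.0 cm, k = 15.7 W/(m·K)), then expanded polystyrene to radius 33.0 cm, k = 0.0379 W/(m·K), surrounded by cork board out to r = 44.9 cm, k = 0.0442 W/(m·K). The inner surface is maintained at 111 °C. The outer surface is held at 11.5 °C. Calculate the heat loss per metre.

Treat each layer as a resistance in series:
  R'_stainless steel = ln(0.180/0.161)/(2πk) = 0.1116/(2π·15.7) = 0.001131 m·K/W
  R'_expanded polystyrene = ln(0.330/0.180)/(2πk) = 0.6061/(2π·0.0379) = 2.545 m·K/W
  R'_cork board = ln(0.449/0.330)/(2πk) = 0.3079/(2π·0.0442) = 1.109 m·K/W
ΣR = 0.001131 + 2.545 + 1.109 = 3.655 m·K/W
Q' = ΔT/ΣR = (111 °C − 11.5 °C)/3.655 = 27.2 W/m

Q' = 27.2 W/m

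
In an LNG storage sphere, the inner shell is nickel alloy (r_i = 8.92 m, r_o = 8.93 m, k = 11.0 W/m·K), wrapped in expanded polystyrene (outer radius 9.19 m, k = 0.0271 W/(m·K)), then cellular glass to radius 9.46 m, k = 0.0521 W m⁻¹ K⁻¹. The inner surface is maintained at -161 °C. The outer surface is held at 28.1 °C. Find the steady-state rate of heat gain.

Series thermal resistances, inner to outer:
  R_nickel alloy = (1/8.92 − 1/8.93)/(4πk) = 1.255×10^-4/(4π·11.0) = 9.082×10^-7 K/W
  R_expanded polystyrene = (1/8.93 − 1/9.19)/(4πk) = 0.003168/(4π·0.0271) = 0.009303 K/W
  R_cellular glass = (1/9.19 − 1/9.46)/(4πk) = 0.003106/(4π·0.0521) = 0.004744 K/W
ΣR = 9.082×10^-7 + 0.009303 + 0.004744 = 0.01405 K/W
Q = ΔT/ΣR = (-161 °C − 28.1 °C)/0.01405 = -13500 W
(Negative Q ⇒ heat flows inward; heat gain = 13500 W.)

Q = 13500 W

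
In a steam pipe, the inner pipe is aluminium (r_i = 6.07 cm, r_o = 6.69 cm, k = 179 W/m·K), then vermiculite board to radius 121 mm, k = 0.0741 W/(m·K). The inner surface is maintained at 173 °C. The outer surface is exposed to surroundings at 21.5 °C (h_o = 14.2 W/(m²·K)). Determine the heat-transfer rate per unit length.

Series thermal resistances, inner to outer:
  R'_aluminium = ln(0.0669/0.0607)/(2πk) = 0.09726/(2π·179) = 8.647×10^-5 m·K/W
  R'_vermiculite board = ln(0.121/0.0669)/(2πk) = 0.5926/(2π·0.0741) = 1.273 m·K/W
  R'_conv,out = 1/(2πr h) = 1/(2π·0.121·14.2) = 0.09263 m·K/W
ΣR = 8.647×10^-5 + 1.273 + 0.09263 = 1.366 m·K/W
Q' = ΔT/ΣR = (173 °C − 21.5 °C)/1.366 = 111 W/m

Q' = 111 W/m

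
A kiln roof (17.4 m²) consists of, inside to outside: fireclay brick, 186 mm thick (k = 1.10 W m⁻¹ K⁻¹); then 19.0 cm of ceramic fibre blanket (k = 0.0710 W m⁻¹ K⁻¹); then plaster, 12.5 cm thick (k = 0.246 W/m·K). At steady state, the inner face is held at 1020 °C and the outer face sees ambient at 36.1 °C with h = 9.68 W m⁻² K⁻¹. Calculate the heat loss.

Treat each layer as a resistance in series:
  R_fireclay brick = L/(kA) = 0.186/(1.10·17.4) = 0.009718 K/W
  R_ceramic fibre blanket = L/(kA) = 0.190/(0.0710·17.4) = 0.1538 K/W
  R_plaster = L/(kA) = 0.125/(0.246·17.4) = 0.02920 K/W
  R_conv,out = 1/(hA) = 1/(9.68·17.4) = 0.005937 K/W
ΣR = 0.009718 + 0.1538 + 0.02920 + 0.005937 = 0.1987 K/W
Q = ΔT/ΣR = (1020 °C − 36.1 °C)/0.1987 = 4950 W

Q = 4.95 kW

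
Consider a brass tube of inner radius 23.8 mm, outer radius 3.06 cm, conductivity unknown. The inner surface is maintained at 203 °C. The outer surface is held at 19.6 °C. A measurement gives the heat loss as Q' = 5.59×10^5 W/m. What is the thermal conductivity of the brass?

ΣR = ΔT/Q' = |203 − 19.6|/5.59×10^5 = 3.281×10^-4 m·K/W
ln(r₂/r₁)/(2πk) = 3.281×10^-4 ⇒ k = 0.2513/(2π·3.281×10^-4) = 122 W/m·K

k = 122 W/m·K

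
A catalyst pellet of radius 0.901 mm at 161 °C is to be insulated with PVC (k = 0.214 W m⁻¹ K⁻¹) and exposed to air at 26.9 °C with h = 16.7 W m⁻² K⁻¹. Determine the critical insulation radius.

For a sphere, r_cr = 2k_ins/h = 2·0.214/16.7 = 0.0256 m = 2.56 cm

r_cr = 2.56 cm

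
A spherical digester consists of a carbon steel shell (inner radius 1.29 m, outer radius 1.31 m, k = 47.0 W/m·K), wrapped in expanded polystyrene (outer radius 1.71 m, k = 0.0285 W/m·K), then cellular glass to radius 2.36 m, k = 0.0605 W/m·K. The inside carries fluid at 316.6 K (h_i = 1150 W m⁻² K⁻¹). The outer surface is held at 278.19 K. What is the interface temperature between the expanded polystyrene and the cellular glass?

T = 289.6 K

Resistance network (inner→outer):
  R_conv,in = 1/(4πr²h) = 1/(4π·1.29²·1150) = 4.158×10^-5 K/W
  R_carbon steel = (1/1.29 − 1/1.31)/(4πk) = 0.01184/(4π·47.0) = 2.004×10^-5 K/W
  R_expanded polystyrene = (1/1.31 − 1/1.71)/(4πk) = 0.1786/(4π·0.0285) = 0.4986 K/W
  R_cellular glass = (1/1.71 − 1/2.36)/(4πk) = 0.1611/(4π·0.0605) = 0.2119 K/W
ΣR = 4.158×10^-5 + 2.004×10^-5 + 0.4986 + 0.2119 = 0.7106 K/W
Q = ΔT/ΣR = (316.6 K − 278.19 K)/0.7106 = 54.05 W
From the inner boundary to the expanded polystyrene/cellular glass interface, ΣR_partial = 0.4987 K/W.
T_interface = T_in − Q·ΣR_partial = 316.6 K − (54.05)(0.4987) = 289.6 K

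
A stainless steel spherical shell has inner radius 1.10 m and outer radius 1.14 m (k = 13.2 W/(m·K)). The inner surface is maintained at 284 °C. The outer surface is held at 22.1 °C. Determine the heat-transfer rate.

Q = 1.36×10^6 W

Q = 4πk·ΔT/(1/r₁ − 1/r₂) = 4π × 13.2 × 261.9 / (1/1.10 − 1/1.14) = 1.36×10^6 W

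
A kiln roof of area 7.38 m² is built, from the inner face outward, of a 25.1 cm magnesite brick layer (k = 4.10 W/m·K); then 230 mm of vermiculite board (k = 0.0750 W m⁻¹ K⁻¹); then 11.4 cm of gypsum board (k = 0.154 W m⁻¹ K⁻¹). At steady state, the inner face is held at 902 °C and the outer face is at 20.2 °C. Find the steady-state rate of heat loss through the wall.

Q = 1680 W

Treat each layer as a resistance in series:
  R_magnesite brick = L/(kA) = 0.251/(4.10·7.38) = 0.008295 K/W
  R_vermiculite board = L/(kA) = 0.230/(0.0750·7.38) = 0.4155 K/W
  R_gypsum board = L/(kA) = 0.114/(0.154·7.38) = 0.1003 K/W
ΣR = 0.008295 + 0.4155 + 0.1003 = 0.5241 K/W
Q = ΔT/ΣR = (902 °C − 20.2 °C)/0.5241 = 1680 W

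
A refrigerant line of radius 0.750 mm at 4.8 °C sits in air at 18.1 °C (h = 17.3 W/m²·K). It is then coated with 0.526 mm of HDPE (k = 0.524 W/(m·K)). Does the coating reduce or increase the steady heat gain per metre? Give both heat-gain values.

increases: 1.08 → 1.80 W/m

Critical radius for a cylinder: r_cr = k/h = 0.0303 m = 3.03 cm.
Outer radius after coating: r₂ = 7.50×10^-4 + 5.26×10^-4 = 0.001276 m.
Since r₁ < r_cr and r₂ ≤ r_cr, the coating moves toward the maximum at r_cr — heat gain rises.
Bare: R = 1/(2πr₁h) = 12.27 m·K/W; Q = 13.3/12.27 = 1.08 W/m.
Coated: R = R_cond + R_conv = 7.371 m·K/W; Q = 13.3/7.371 = 1.80 W/m.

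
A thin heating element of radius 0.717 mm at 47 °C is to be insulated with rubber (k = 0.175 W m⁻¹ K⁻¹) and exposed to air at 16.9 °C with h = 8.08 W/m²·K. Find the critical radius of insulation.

r_cr = 2.17 cm

For a cylinder, r_cr = k_ins/h = 0.175/8.08 = 0.0217 m = 2.17 cm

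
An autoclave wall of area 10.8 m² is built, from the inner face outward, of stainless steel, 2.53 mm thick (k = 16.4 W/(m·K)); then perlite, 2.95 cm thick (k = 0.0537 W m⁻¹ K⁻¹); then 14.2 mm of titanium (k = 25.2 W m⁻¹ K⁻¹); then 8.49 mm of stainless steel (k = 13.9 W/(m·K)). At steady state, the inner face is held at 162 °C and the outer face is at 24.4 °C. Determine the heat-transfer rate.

Q = 2700 W

Resistance network (inner→outer):
  R_stainless steel = L/(kA) = 0.00253/(16.4·10.8) = 1.428×10^-5 K/W
  R_perlite = L/(kA) = 0.0295/(0.0537·10.8) = 0.05087 K/W
  R_titanium = L/(kA) = 0.0142/(25.2·10.8) = 5.218×10^-5 K/W
  R_stainless steel = L/(kA) = 0.00849/(13.9·10.8) = 5.655×10^-5 K/W
ΣR = 1.428×10^-5 + 0.05087 + 5.218×10^-5 + 5.655×10^-5 = 0.05099 K/W
Q = ΔT/ΣR = (162 °C − 24.4 °C)/0.05099 = 2700 W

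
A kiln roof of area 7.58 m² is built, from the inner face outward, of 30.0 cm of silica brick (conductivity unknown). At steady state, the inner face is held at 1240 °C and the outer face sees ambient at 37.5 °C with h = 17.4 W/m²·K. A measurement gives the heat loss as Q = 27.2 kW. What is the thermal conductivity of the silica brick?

k = 1.08 W/m·K

ΣR = ΔT/Q = |1240 − 37.5|/27200 = 0.04421 K/W
Known resistances:
  R_conv,out = 1/(hA) = 1/(17.4·7.58) = 0.007582 K/W
R_silica brick = ΣR − ΣR_known = 0.04421 − 0.007582 = 0.03663 K/W
L/(kA) = 0.03663 ⇒ k = 0.300/(0.03663·7.58) = 1.08 W/m·K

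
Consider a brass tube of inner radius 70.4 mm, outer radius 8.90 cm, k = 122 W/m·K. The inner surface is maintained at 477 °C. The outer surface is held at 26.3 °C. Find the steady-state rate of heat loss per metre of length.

Q' = 2πk·ΔT/ln(r₂/r₁) = 2π × 122 × 450.7 / ln(0.0890/0.0704) = 1.47×10^6 W/m

Q' = 1.47×10^6 W/m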